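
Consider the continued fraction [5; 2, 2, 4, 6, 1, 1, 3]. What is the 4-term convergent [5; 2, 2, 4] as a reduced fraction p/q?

119/22

Work from the innermost term outward:
Start with 4.
2 + 1/(4/1) = 2 + 1/4 = 9/4
2 + 1/(9/4) = 2 + 4/9 = 22/9
5 + 1/(22/9) = 5 + 9/22 = 119/22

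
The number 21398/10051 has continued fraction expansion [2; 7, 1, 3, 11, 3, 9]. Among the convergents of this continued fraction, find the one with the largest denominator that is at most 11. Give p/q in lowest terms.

a_0 = 2: 2/1  (≤ bound)
a_1 = 7: 15/7  (≤ bound)
a_2 = 1: 17/8  (≤ bound)
a_3 = 3: 66/31  (> 11, stop)

17/8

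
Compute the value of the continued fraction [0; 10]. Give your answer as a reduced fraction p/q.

Work from the innermost term outward:
Start with 10.
0 + 1/(10/1) = 0 + 1/10 = 1/10

1/10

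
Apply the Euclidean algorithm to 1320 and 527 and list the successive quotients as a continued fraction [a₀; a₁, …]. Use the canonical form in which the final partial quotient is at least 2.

Repeatedly divide and take the remainder:
⌊1320/527⌋ = 2, remainder 266
⌊527/266⌋ = 1, remainder 261
⌊266/261⌋ = 1, remainder 5
⌊261/5⌋ = 52, remainder 1
⌊5/1⌋ = 5, remainder 0

[2; 1, 1, 52, 5]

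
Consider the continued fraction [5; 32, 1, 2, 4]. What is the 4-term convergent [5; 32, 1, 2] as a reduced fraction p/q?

Starting at the tail and folding back:
Start with 2.
1 + 1/(2/1) = 1 + 1/2 = 3/2
32 + 1/(3/2) = 32 + 2/3 = 98/3
5 + 1/(98/3) = 5 + 3/98 = 493/98

493/98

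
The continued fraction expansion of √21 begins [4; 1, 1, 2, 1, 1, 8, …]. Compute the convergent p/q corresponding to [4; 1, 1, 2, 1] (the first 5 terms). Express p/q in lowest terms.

32/7

a_0 = 4: 4/1
a_1 = 1: 5/1
a_2 = 1: 9/2
a_3 = 2: 23/5
a_4 = 1: 32/7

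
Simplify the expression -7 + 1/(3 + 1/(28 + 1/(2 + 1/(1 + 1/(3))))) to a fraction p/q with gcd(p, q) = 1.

a_0 = -7: -7/1
a_1 = 3: -20/3
a_2 = 28: -567/85
a_3 = 2: -1154/173
a_4 = 1: -1721/258
a_5 = 3: -6317/947

-6317/947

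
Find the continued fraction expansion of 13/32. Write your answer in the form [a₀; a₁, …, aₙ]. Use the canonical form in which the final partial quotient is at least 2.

Run the Euclidean algorithm, recording each quotient:
⌊13/32⌋ = 0, remainder 13
⌊32/13⌋ = 2, remainder 6
⌊13/6⌋ = 2, remainder 1
⌊6/1⌋ = 6, remainder 0

[0; 2, 2, 6]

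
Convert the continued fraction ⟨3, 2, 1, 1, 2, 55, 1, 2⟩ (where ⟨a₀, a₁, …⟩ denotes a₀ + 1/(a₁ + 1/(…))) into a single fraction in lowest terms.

Starting at the tail and folding back:
Start with 2.
1 + 1/(2/1) = 1 + 1/2 = 3/2
55 + 1/(3/2) = 55 + 2/3 = 167/3
2 + 1/(167/3) = 2 + 3/167 = 337/167
1 + 1/(337/167) = 1 + 167/337 = 504/337
1 + 1/(504/337) = 1 + 337/504 = 841/504
2 + 1/(841/504) = 2 + 504/841 = 2186/841
3 + 1/(2186/841) = 3 + 841/2186 = 7399/2186

7399/2186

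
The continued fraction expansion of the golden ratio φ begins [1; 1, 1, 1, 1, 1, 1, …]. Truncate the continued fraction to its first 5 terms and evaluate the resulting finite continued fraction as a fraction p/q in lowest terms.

8/5

Start with 1.
1 + 1/(1/1) = 1 + 1/1 = 2/1
1 + 1/(2/1) = 1 + 1/2 = 3/2
1 + 1/(3/2) = 1 + 2/3 = 5/3
1 + 1/(5/3) = 1 + 3/5 = 8/5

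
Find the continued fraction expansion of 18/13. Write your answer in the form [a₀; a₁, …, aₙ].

[1; 2, 1, 1, 2]

Apply division with remainder until the remainder is 0:
18 = 1·13 + 5, so a_0 = 1
13 = 2·5 + 3, so a_1 = 2
5 = 1·3 + 2, so a_2 = 1
3 = 1·2 + 1, so a_3 = 1
2 = 2·1 + 0, so a_4 = 2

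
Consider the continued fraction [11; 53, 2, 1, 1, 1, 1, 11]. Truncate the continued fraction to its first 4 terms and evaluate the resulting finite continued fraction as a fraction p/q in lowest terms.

Collapse the nested fraction from the inside out:
Start with 1.
2 + 1/(1/1) = 2 + 1/1 = 3/1
53 + 1/(3/1) = 53 + 1/3 = 160/3
11 + 1/(160/3) = 11 + 3/160 = 1763/160

1763/160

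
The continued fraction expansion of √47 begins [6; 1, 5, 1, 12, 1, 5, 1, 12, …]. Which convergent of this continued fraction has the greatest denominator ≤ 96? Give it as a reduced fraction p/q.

a_0 = 6: 6/1  (≤ bound)
a_1 = 1: 7/1  (≤ bound)
a_2 = 5: 41/6  (≤ bound)
a_3 = 1: 48/7  (≤ bound)
a_4 = 12: 617/90  (≤ bound)
a_5 = 1: 665/97  (> 96, stop)

617/90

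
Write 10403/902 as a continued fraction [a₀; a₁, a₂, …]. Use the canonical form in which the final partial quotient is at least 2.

10403 ÷ 902 → quotient 11, remainder 481
902 ÷ 481 → quotient 1, remainder 421
481 ÷ 421 → quotient 1, remainder 60
421 ÷ 60 → quotient 7, remainder 1
60 ÷ 1 → quotient 60, remainder 0

[11; 1, 1, 7, 60]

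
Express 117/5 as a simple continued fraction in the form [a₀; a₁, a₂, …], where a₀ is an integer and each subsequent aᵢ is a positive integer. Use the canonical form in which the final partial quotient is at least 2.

[23; 2, 2]

Run the Euclidean algorithm, recording each quotient:
117 ÷ 5 → quotient 23, remainder 2
5 ÷ 2 → quotient 2, remainder 1
2 ÷ 1 → quotient 2, remainder 0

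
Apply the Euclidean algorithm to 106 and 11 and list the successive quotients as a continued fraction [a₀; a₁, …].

[9; 1, 1, 1, 3]

Repeatedly divide and take the remainder:
106 = 9·11 + 7, so a_0 = 9
11 = 1·7 + 4, so a_1 = 1
7 = 1·4 + 3, so a_2 = 1
4 = 1·3 + 1, so a_3 = 1
3 = 3·1 + 0, so a_4 = 3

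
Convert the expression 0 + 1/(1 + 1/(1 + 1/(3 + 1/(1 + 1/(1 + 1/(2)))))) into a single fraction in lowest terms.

Start with 2.
1 + 1/(2/1) = 1 + 1/2 = 3/2
1 + 1/(3/2) = 1 + 2/3 = 5/3
3 + 1/(5/3) = 3 + 3/5 = 18/5
1 + 1/(18/5) = 1 + 5/18 = 23/18
1 + 1/(23/18) = 1 + 18/23 = 41/23
0 + 1/(41/23) = 0 + 23/41 = 23/41

23/41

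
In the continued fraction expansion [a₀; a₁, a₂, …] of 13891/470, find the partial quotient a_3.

13891 ÷ 470 → quotient 29, remainder 261
470 ÷ 261 → quotient 1, remainder 209
261 ÷ 209 → quotient 1, remainder 52
209 ÷ 52 → quotient 4, remainder 1

4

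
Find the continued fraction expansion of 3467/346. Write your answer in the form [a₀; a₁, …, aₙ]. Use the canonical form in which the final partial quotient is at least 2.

Run the Euclidean algorithm, recording each quotient:
⌊3467/346⌋ = 10, remainder 7
⌊346/7⌋ = 49, remainder 3
⌊7/3⌋ = 2, remainder 1
⌊3/1⌋ = 3, remainder 0

[10; 49, 2, 3]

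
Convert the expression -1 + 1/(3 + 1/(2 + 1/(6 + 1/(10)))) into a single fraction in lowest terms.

-325/457

Start with 10.
6 + 1/(10/1) = 6 + 1/10 = 61/10
2 + 1/(61/10) = 2 + 10/61 = 132/61
3 + 1/(132/61) = 3 + 61/132 = 457/132
-1 + 1/(457/132) = -1 + 132/457 = -325/457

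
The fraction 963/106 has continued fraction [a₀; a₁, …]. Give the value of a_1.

Apply division with remainder until the remainder is 0:
963 ÷ 106 → quotient 9, remainder 9
106 ÷ 9 → quotient 11, remainder 7

11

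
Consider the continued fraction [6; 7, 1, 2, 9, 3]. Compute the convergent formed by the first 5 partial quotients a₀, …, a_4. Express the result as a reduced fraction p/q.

1318/215

Collapse the nested fraction from the inside out:
Start with 9.
2 + 1/(9/1) = 2 + 1/9 = 19/9
1 + 1/(19/9) = 1 + 9/19 = 28/19
7 + 1/(28/19) = 7 + 19/28 = 215/28
6 + 1/(215/28) = 6 + 28/215 = 1318/215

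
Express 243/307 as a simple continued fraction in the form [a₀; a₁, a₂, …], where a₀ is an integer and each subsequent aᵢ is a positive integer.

[0; 1, 3, 1, 3, 1, 12]

243 = 0·307 + 243, so a_0 = 0
307 = 1·243 + 64, so a_1 = 1
243 = 3·64 + 51, so a_2 = 3
64 = 1·51 + 13, so a_3 = 1
51 = 3·13 + 12, so a_4 = 3
13 = 1·12 + 1, so a_5 = 1
12 = 12·1 + 0, so a_6 = 12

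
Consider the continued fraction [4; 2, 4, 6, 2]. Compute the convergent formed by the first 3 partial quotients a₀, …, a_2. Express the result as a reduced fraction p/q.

40/9

Build up convergents one term at a time:
a_0 = 4: 4/1
a_1 = 2: 9/2
a_2 = 4: 40/9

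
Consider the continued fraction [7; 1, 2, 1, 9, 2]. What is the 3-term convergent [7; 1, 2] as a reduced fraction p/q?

23/3

a_0 = 7: 7/1
a_1 = 1: 8/1
a_2 = 2: 23/3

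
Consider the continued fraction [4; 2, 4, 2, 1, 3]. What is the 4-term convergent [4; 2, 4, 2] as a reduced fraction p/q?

89/20

Starting at the tail and folding back:
Start with 2.
4 + 1/(2/1) = 4 + 1/2 = 9/2
2 + 1/(9/2) = 2 + 2/9 = 20/9
4 + 1/(20/9) = 4 + 9/20 = 89/20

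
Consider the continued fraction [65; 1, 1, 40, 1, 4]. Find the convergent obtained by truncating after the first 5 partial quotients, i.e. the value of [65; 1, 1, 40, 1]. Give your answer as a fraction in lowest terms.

Start with 1.
40 + 1/(1/1) = 40 + 1/1 = 41/1
1 + 1/(41/1) = 1 + 1/41 = 42/41
1 + 1/(42/41) = 1 + 41/42 = 83/42
65 + 1/(83/42) = 65 + 42/83 = 5437/83

5437/83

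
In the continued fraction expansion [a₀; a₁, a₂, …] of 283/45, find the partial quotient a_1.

3

283 = 6·45 + 13, so a_0 = 6
45 = 3·13 + 6, so a_1 = 3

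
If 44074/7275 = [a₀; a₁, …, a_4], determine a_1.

44074 ÷ 7275 → quotient 6, remainder 424
7275 ÷ 424 → quotient 17, remainder 67

17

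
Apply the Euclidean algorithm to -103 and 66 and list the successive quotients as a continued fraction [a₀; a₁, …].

Apply division with remainder until the remainder is 0:
-103 = -2·66 + 29, so a_0 = -2
66 = 2·29 + 8, so a_1 = 2
29 = 3·8 + 5, so a_2 = 3
8 = 1·5 + 3, so a_3 = 1
5 = 1·3 + 2, so a_4 = 1
3 = 1·2 + 1, so a_5 = 1
2 = 2·1 + 0, so a_6 = 2

[-2; 2, 3, 1, 1, 1, 2]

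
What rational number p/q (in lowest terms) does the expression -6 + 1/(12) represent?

-71/12

Starting at the tail and folding back:
Start with 12.
-6 + 1/(12/1) = -6 + 1/12 = -71/12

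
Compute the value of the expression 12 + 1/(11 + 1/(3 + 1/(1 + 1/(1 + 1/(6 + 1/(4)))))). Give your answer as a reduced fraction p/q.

26051/2155

a_0 = 12: 12/1
a_1 = 11: 133/11
a_2 = 3: 411/34
a_3 = 1: 544/45
a_4 = 1: 955/79
a_5 = 6: 6274/519
a_6 = 4: 26051/2155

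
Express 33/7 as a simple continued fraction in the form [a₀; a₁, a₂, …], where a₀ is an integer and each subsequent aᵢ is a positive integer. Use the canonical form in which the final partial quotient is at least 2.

[4; 1, 2, 2]

Repeatedly divide and take the remainder:
⌊33/7⌋ = 4, remainder 5
⌊7/5⌋ = 1, remainder 2
⌊5/2⌋ = 2, remainder 1
⌊2/1⌋ = 2, remainder 0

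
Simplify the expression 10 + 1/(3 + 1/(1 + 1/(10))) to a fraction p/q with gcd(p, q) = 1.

Build up convergents one term at a time:
a_0 = 10: 10/1
a_1 = 3: 31/3
a_2 = 1: 41/4
a_3 = 10: 441/43

441/43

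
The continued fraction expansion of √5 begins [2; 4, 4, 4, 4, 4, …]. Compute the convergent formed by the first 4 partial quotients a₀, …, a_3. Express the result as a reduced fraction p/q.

a_0 = 2: 2/1
a_1 = 4: 9/4
a_2 = 4: 38/17
a_3 = 4: 161/72

161/72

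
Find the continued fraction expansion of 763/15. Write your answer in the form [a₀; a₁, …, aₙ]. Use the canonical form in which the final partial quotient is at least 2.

763 ÷ 15 → quotient 50, remainder 13
15 ÷ 13 → quotient 1, remainder 2
13 ÷ 2 → quotient 6, remainder 1
2 ÷ 1 → quotient 2, remainder 0

[50; 1, 6, 2]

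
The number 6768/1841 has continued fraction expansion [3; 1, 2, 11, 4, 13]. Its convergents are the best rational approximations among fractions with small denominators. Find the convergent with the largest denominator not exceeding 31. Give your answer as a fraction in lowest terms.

a_0 = 3: 3/1  (≤ bound)
a_1 = 1: 4/1  (≤ bound)
a_2 = 2: 11/3  (≤ bound)
a_3 = 11: 125/34  (> 31, stop)

11/3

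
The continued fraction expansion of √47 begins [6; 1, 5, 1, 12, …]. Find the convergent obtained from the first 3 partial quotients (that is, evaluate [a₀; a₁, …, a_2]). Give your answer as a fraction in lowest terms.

Compute successive convergents:
a_0 = 6: 6/1
a_1 = 1: 7/1
a_2 = 5: 41/6

41/6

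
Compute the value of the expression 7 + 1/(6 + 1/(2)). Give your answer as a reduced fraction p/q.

Use the convergent recurrence hₖ = aₖ·hₖ₋₁ + hₖ₋₂ (and likewise for the denominators kₖ):
a_0 = 7: 7/1
a_1 = 6: 43/6
a_2 = 2: 93/13

93/13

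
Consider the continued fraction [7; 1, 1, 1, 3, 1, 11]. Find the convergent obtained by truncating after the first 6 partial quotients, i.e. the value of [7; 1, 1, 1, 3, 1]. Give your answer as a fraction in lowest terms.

107/14

Starting at the tail and folding back:
Start with 1.
3 + 1/(1/1) = 3 + 1/1 = 4/1
1 + 1/(4/1) = 1 + 1/4 = 5/4
1 + 1/(5/4) = 1 + 4/5 = 9/5
1 + 1/(9/5) = 1 + 5/9 = 14/9
7 + 1/(14/9) = 7 + 9/14 = 107/14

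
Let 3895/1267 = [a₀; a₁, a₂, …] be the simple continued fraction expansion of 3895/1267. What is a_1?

13

3895 ÷ 1267 → quotient 3, remainder 94
1267 ÷ 94 → quotient 13, remainder 45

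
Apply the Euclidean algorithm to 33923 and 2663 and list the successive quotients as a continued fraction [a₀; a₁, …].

33923 = 12·2663 + 1967, so a_0 = 12
2663 = 1·1967 + 696, so a_1 = 1
1967 = 2·696 + 575, so a_2 = 2
696 = 1·575 + 121, so a_3 = 1
575 = 4·121 + 91, so a_4 = 4
121 = 1·91 + 30, so a_5 = 1
91 = 3·30 + 1, so a_6 = 3
30 = 30·1 + 0, so a_7 = 30

[12; 1, 2, 1, 4, 1, 3, 30]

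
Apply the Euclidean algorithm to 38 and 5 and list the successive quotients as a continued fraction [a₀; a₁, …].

38 ÷ 5 → quotient 7, remainder 3
5 ÷ 3 → quotient 1, remainder 2
3 ÷ 2 → quotient 1, remainder 1
2 ÷ 1 → quotient 2, remainder 0

[7; 1, 1, 2]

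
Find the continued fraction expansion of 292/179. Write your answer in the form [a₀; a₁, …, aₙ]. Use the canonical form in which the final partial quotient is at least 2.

[1; 1, 1, 1, 2, 2, 9]

292 ÷ 179 → quotient 1, remainder 113
179 ÷ 113 → quotient 1, remainder 66
113 ÷ 66 → quotient 1, remainder 47
66 ÷ 47 → quotient 1, remainder 19
47 ÷ 19 → quotient 2, remainder 9
19 ÷ 9 → quotient 2, remainder 1
9 ÷ 1 → quotient 9, remainder 0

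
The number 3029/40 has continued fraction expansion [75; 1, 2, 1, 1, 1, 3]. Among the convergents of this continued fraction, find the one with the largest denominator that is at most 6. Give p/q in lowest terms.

303/4

a_0 = 75: 75/1  (≤ bound)
a_1 = 1: 76/1  (≤ bound)
a_2 = 2: 227/3  (≤ bound)
a_3 = 1: 303/4  (≤ bound)
a_4 = 1: 530/7  (> 6, stop)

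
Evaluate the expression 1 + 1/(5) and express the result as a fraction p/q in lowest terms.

Compute successive convergents:
a_0 = 1: 1/1
a_1 = 5: 6/5

6/5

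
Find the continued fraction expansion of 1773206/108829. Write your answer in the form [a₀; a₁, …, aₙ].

[16; 3, 2, 2, 5, 4, 40, 7]

Repeatedly divide and take the remainder:
1773206 ÷ 108829 → quotient 16, remainder 31942
108829 ÷ 31942 → quotient 3, remainder 13003
31942 ÷ 13003 → quotient 2, remainder 5936
13003 ÷ 5936 → quotient 2, remainder 1131
5936 ÷ 1131 → quotient 5, remainder 281
1131 ÷ 281 → quotient 4, remainder 7
281 ÷ 7 → quotient 40, remainder 1
7 ÷ 1 → quotient 7, remainder 0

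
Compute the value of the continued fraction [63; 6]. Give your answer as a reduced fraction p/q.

Collapse the nested fraction from the inside out:
Start with 6.
63 + 1/(6/1) = 63 + 1/6 = 379/6

379/6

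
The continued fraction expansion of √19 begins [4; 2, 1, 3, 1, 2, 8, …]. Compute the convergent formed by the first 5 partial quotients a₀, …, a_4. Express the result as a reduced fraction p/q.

Starting at the tail and folding back:
Start with 1.
3 + 1/(1/1) = 3 + 1/1 = 4/1
1 + 1/(4/1) = 1 + 1/4 = 5/4
2 + 1/(5/4) = 2 + 4/5 = 14/5
4 + 1/(14/5) = 4 + 5/14 = 61/14

61/14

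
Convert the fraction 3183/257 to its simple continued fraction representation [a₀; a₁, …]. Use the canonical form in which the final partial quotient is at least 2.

Run the Euclidean algorithm, recording each quotient:
⌊3183/257⌋ = 12, remainder 99
⌊257/99⌋ = 2, remainder 59
⌊99/59⌋ = 1, remainder 40
⌊59/40⌋ = 1, remainder 19
⌊40/19⌋ = 2, remainder 2
⌊19/2⌋ = 9, remainder 1
⌊2/1⌋ = 2, remainder 0

[12; 2, 1, 1, 2, 9, 2]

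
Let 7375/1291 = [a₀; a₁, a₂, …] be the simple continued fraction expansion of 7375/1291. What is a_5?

1

7375 ÷ 1291 → quotient 5, remainder 920
1291 ÷ 920 → quotient 1, remainder 371
920 ÷ 371 → quotient 2, remainder 178
371 ÷ 178 → quotient 2, remainder 15
178 ÷ 15 → quotient 11, remainder 13
15 ÷ 13 → quotient 1, remainder 2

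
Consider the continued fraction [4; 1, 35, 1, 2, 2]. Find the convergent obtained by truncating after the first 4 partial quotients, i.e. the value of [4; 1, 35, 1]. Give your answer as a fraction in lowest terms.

184/37

a_0 = 4: 4/1
a_1 = 1: 5/1
a_2 = 35: 179/36
a_3 = 1: 184/37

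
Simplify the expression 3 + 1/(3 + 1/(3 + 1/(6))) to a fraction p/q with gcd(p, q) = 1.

208/63

Work from the innermost term outward:
Start with 6.
3 + 1/(6/1) = 3 + 1/6 = 19/6
3 + 1/(19/6) = 3 + 6/19 = 63/19
3 + 1/(63/19) = 3 + 19/63 = 208/63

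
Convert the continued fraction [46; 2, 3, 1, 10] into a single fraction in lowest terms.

4505/97

Start with 10.
1 + 1/(10/1) = 1 + 1/10 = 11/10
3 + 1/(11/10) = 3 + 10/11 = 43/11
2 + 1/(43/11) = 2 + 11/43 = 97/43
46 + 1/(97/43) = 46 + 43/97 = 4505/97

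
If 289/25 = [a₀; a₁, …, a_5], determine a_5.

2

Run the Euclidean algorithm, recording each quotient:
⌊289/25⌋ = 11, remainder 14
⌊25/14⌋ = 1, remainder 11
⌊14/11⌋ = 1, remainder 3
⌊11/3⌋ = 3, remainder 2
⌊3/2⌋ = 1, remainder 1
⌊2/1⌋ = 2, remainder 0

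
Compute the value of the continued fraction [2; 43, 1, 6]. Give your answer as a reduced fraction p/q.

621/307

Work from the innermost term outward:
Start with 6.
1 + 1/(6/1) = 1 + 1/6 = 7/6
43 + 1/(7/6) = 43 + 6/7 = 307/7
2 + 1/(307/7) = 2 + 7/307 = 621/307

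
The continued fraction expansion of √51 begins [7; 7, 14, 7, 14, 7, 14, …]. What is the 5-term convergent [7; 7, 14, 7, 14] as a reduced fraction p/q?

70693/9899

Compute successive convergents:
a_0 = 7: 7/1
a_1 = 7: 50/7
a_2 = 14: 707/99
a_3 = 7: 4999/700
a_4 = 14: 70693/9899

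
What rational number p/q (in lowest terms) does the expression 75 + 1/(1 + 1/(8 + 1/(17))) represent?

11687/154

Start with 17.
8 + 1/(17/1) = 8 + 1/17 = 137/17
1 + 1/(137/17) = 1 + 17/137 = 154/137
75 + 1/(154/137) = 75 + 137/154 = 11687/154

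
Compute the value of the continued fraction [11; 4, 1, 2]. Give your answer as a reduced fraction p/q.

Start with 2.
1 + 1/(2/1) = 1 + 1/2 = 3/2
4 + 1/(3/2) = 4 + 2/3 = 14/3
11 + 1/(14/3) = 11 + 3/14 = 157/14

157/14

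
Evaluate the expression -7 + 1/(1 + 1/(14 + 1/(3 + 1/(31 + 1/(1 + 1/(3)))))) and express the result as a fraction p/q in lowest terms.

-35797/5902

a_0 = -7: -7/1
a_1 = 1: -6/1
a_2 = 14: -91/15
a_3 = 3: -279/46
a_4 = 31: -8740/1441
a_5 = 1: -9019/1487
a_6 = 3: -35797/5902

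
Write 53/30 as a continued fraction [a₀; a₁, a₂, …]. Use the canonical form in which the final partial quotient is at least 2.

Run the Euclidean algorithm, recording each quotient:
53 ÷ 30 → quotient 1, remainder 23
30 ÷ 23 → quotient 1, remainder 7
23 ÷ 7 → quotient 3, remainder 2
7 ÷ 2 → quotient 3, remainder 1
2 ÷ 1 → quotient 2, remainder 0

[1; 1, 3, 3, 2]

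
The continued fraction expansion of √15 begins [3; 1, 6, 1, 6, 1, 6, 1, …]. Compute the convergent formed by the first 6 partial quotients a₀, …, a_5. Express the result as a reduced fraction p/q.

Work from the innermost term outward:
Start with 1.
6 + 1/(1/1) = 6 + 1/1 = 7/1
1 + 1/(7/1) = 1 + 1/7 = 8/7
6 + 1/(8/7) = 6 + 7/8 = 55/8
1 + 1/(55/8) = 1 + 8/55 = 63/55
3 + 1/(63/55) = 3 + 55/63 = 244/63

244/63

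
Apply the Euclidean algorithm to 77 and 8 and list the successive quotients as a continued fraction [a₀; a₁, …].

77 = 9·8 + 5, so a_0 = 9
8 = 1·5 + 3, so a_1 = 1
5 = 1·3 + 2, so a_2 = 1
3 = 1·2 + 1, so a_3 = 1
2 = 2·1 + 0, so a_4 = 2

[9; 1, 1, 1, 2]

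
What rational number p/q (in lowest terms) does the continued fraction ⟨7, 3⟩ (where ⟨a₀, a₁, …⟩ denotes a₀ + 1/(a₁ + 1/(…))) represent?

a_0 = 7: 7/1
a_1 = 3: 22/3

22/3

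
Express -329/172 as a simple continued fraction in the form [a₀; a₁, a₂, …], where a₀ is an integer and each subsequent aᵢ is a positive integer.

-329 ÷ 172 → quotient -2, remainder 15
172 ÷ 15 → quotient 11, remainder 7
15 ÷ 7 → quotient 2, remainder 1
7 ÷ 1 → quotient 7, remainder 0

[-2; 11, 2, 7]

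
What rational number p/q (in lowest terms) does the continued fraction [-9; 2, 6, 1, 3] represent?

-495/58

Starting at the tail and folding back:
Start with 3.
1 + 1/(3/1) = 1 + 1/3 = 4/3
6 + 1/(4/3) = 6 + 3/4 = 27/4
2 + 1/(27/4) = 2 + 4/27 = 58/27
-9 + 1/(58/27) = -9 + 27/58 = -495/58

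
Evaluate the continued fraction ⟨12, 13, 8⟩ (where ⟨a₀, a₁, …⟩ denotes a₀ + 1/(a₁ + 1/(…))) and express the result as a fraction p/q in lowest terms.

Collapse the nested fraction from the inside out:
Start with 8.
13 + 1/(8/1) = 13 + 1/8 = 105/8
12 + 1/(105/8) = 12 + 8/105 = 1268/105

1268/105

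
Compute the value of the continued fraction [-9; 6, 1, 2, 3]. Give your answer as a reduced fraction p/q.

-593/67

Collapse the nested fraction from the inside out:
Start with 3.
2 + 1/(3/1) = 2 + 1/3 = 7/3
1 + 1/(7/3) = 1 + 3/7 = 10/7
6 + 1/(10/7) = 6 + 7/10 = 67/10
-9 + 1/(67/10) = -9 + 10/67 = -593/67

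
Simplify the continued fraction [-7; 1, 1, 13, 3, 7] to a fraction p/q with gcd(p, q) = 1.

-3941/608

a_0 = -7: -7/1
a_1 = 1: -6/1
a_2 = 1: -13/2
a_3 = 13: -175/27
a_4 = 3: -538/83
a_5 = 7: -3941/608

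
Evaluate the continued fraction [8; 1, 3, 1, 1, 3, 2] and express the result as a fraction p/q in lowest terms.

641/73

Starting at the tail and folding back:
Start with 2.
3 + 1/(2/1) = 3 + 1/2 = 7/2
1 + 1/(7/2) = 1 + 2/7 = 9/7
1 + 1/(9/7) = 1 + 7/9 = 16/9
3 + 1/(16/9) = 3 + 9/16 = 57/16
1 + 1/(57/16) = 1 + 16/57 = 73/57
8 + 1/(73/57) = 8 + 57/73 = 641/73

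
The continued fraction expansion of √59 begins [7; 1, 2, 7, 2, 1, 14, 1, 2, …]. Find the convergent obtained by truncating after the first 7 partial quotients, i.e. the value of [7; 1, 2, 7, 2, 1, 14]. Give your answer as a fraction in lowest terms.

Collapse the nested fraction from the inside out:
Start with 14.
1 + 1/(14/1) = 1 + 1/14 = 15/14
2 + 1/(15/14) = 2 + 14/15 = 44/15
7 + 1/(44/15) = 7 + 15/44 = 323/44
2 + 1/(323/44) = 2 + 44/323 = 690/323
1 + 1/(690/323) = 1 + 323/690 = 1013/690
7 + 1/(1013/690) = 7 + 690/1013 = 7781/1013

7781/1013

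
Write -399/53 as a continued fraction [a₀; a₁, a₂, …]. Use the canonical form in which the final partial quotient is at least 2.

-399 = -8·53 + 25, so a_0 = -8
53 = 2·25 + 3, so a_1 = 2
25 = 8·3 + 1, so a_2 = 8
3 = 3·1 + 0, so a_3 = 3

[-8; 2, 8, 3]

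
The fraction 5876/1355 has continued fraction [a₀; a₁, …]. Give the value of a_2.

1

⌊5876/1355⌋ = 4, remainder 456
⌊1355/456⌋ = 2, remainder 443
⌊456/443⌋ = 1, remainder 13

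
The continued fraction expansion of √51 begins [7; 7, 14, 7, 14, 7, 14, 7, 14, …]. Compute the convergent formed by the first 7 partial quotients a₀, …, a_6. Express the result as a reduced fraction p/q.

7068593/989801

Starting at the tail and folding back:
Start with 14.
7 + 1/(14/1) = 7 + 1/14 = 99/14
14 + 1/(99/14) = 14 + 14/99 = 1400/99
7 + 1/(1400/99) = 7 + 99/1400 = 9899/1400
14 + 1/(9899/1400) = 14 + 1400/9899 = 139986/9899
7 + 1/(139986/9899) = 7 + 9899/139986 = 989801/139986
7 + 1/(989801/139986) = 7 + 139986/989801 = 7068593/989801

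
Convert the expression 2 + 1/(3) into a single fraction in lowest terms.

7/3

a_0 = 2: 2/1
a_1 = 3: 7/3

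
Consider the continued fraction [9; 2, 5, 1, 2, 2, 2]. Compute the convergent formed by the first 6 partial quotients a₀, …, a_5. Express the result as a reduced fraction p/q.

823/87

Start with 2.
2 + 1/(2/1) = 2 + 1/2 = 5/2
1 + 1/(5/2) = 1 + 2/5 = 7/5
5 + 1/(7/5) = 5 + 5/7 = 40/7
2 + 1/(40/7) = 2 + 7/40 = 87/40
9 + 1/(87/40) = 9 + 40/87 = 823/87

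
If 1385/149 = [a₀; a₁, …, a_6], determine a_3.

1

1385 ÷ 149 → quotient 9, remainder 44
149 ÷ 44 → quotient 3, remainder 17
44 ÷ 17 → quotient 2, remainder 10
17 ÷ 10 → quotient 1, remainder 7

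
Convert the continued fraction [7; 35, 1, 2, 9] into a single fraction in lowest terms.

7021/999

a_0 = 7: 7/1
a_1 = 35: 246/35
a_2 = 1: 253/36
a_3 = 2: 752/107
a_4 = 9: 7021/999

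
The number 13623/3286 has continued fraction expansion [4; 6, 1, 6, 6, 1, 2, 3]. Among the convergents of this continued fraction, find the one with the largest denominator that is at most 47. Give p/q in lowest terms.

List convergents until the denominator exceeds the bound:
a_0 = 4: 4/1  (≤ bound)
a_1 = 6: 25/6  (≤ bound)
a_2 = 1: 29/7  (≤ bound)
a_3 = 6: 199/48  (> 47, stop)

29/7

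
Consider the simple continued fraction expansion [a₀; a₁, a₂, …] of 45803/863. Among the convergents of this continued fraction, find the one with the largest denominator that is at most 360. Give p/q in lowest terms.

List convergents until the denominator exceeds the bound:
a_0 = 53: 53/1  (≤ bound)
a_1 = 13: 690/13  (≤ bound)
a_2 = 2: 1433/27  (≤ bound)
a_3 = 15: 22185/418  (> 360, stop)

1433/27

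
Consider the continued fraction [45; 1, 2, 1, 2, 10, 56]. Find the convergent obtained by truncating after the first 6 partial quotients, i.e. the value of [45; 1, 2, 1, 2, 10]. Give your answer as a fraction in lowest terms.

a_0 = 45: 45/1
a_1 = 1: 46/1
a_2 = 2: 137/3
a_3 = 1: 183/4
a_4 = 2: 503/11
a_5 = 10: 5213/114

5213/114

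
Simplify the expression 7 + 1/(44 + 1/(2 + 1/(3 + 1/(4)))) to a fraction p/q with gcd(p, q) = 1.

a_0 = 7: 7/1
a_1 = 44: 309/44
a_2 = 2: 625/89
a_3 = 3: 2184/311
a_4 = 4: 9361/1333

9361/1333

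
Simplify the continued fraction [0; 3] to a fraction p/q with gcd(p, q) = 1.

a_0 = 0: 0/1
a_1 = 3: 1/3

1/3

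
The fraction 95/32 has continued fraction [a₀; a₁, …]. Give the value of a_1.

1

⌊95/32⌋ = 2, remainder 31
⌊32/31⌋ = 1, remainder 1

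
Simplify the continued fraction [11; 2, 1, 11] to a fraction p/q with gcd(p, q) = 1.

397/35

Starting at the tail and folding back:
Start with 11.
1 + 1/(11/1) = 1 + 1/11 = 12/11
2 + 1/(12/11) = 2 + 11/12 = 35/12
11 + 1/(35/12) = 11 + 12/35 = 397/35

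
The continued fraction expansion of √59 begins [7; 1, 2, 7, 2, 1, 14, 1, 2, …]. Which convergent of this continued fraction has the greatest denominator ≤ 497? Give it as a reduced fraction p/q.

530/69

a_0 = 7: 7/1  (≤ bound)
a_1 = 1: 8/1  (≤ bound)
a_2 = 2: 23/3  (≤ bound)
a_3 = 7: 169/22  (≤ bound)
a_4 = 2: 361/47  (≤ bound)
a_5 = 1: 530/69  (≤ bound)
a_6 = 14: 7781/1013  (> 497, stop)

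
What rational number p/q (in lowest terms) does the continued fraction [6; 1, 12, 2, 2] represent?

464/67

a_0 = 6: 6/1
a_1 = 1: 7/1
a_2 = 12: 90/13
a_3 = 2: 187/27
a_4 = 2: 464/67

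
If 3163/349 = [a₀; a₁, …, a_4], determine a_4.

3

Apply division with remainder until the remainder is 0:
3163 ÷ 349 → quotient 9, remainder 22
349 ÷ 22 → quotient 15, remainder 19
22 ÷ 19 → quotient 1, remainder 3
19 ÷ 3 → quotient 6, remainder 1
3 ÷ 1 → quotient 3, remainder 0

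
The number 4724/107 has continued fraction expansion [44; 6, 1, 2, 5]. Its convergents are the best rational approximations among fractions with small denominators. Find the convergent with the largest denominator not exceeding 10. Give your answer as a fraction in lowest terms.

309/7

List convergents until the denominator exceeds the bound:
a_0 = 44: 44/1  (≤ bound)
a_1 = 6: 265/6  (≤ bound)
a_2 = 1: 309/7  (≤ bound)
a_3 = 2: 883/20  (> 10, stop)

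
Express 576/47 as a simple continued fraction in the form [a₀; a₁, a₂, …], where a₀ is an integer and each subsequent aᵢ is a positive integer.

Apply division with remainder until the remainder is 0:
⌊576/47⌋ = 12, remainder 12
⌊47/12⌋ = 3, remainder 11
⌊12/11⌋ = 1, remainder 1
⌊11/1⌋ = 11, remainder 0

[12; 3, 1, 11]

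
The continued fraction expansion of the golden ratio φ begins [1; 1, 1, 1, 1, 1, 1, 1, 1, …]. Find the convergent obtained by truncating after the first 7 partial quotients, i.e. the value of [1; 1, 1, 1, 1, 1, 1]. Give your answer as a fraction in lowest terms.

21/13

Start with 1.
1 + 1/(1/1) = 1 + 1/1 = 2/1
1 + 1/(2/1) = 1 + 1/2 = 3/2
1 + 1/(3/2) = 1 + 2/3 = 5/3
1 + 1/(5/3) = 1 + 3/5 = 8/5
1 + 1/(8/5) = 1 + 5/8 = 13/8
1 + 1/(13/8) = 1 + 8/13 = 21/13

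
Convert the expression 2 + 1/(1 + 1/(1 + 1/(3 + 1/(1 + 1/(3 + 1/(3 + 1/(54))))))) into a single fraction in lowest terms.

Start with 54.
3 + 1/(54/1) = 3 + 1/54 = 163/54
3 + 1/(163/54) = 3 + 54/163 = 543/163
1 + 1/(543/163) = 1 + 163/543 = 706/543
3 + 1/(706/543) = 3 + 543/706 = 2661/706
1 + 1/(2661/706) = 1 + 706/2661 = 3367/2661
1 + 1/(3367/2661) = 1 + 2661/3367 = 6028/3367
2 + 1/(6028/3367) = 2 + 3367/6028 = 15423/6028

15423/6028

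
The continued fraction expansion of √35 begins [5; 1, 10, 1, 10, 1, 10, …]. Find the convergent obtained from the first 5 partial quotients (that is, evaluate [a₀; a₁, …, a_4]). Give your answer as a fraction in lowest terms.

775/131

Work from the innermost term outward:
Start with 10.
1 + 1/(10/1) = 1 + 1/10 = 11/10
10 + 1/(11/10) = 10 + 10/11 = 120/11
1 + 1/(120/11) = 1 + 11/120 = 131/120
5 + 1/(131/120) = 5 + 120/131 = 775/131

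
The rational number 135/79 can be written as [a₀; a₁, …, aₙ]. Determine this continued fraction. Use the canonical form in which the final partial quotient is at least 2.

135 = 1·79 + 56, so a_0 = 1
79 = 1·56 + 23, so a_1 = 1
56 = 2·23 + 10, so a_2 = 2
23 = 2·10 + 3, so a_3 = 2
10 = 3·3 + 1, so a_4 = 3
3 = 3·1 + 0, so a_5 = 3

[1; 1, 2, 2, 3, 3]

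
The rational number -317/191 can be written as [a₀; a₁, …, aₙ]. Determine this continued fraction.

-317 ÷ 191 → quotient -2, remainder 65
191 ÷ 65 → quotient 2, remainder 61
65 ÷ 61 → quotient 1, remainder 4
61 ÷ 4 → quotient 15, remainder 1
4 ÷ 1 → quotient 4, remainder 0

[-2; 2, 1, 15, 4]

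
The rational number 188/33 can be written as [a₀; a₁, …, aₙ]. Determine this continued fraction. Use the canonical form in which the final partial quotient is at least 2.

188 ÷ 33 → quotient 5, remainder 23
33 ÷ 23 → quotient 1, remainder 10
23 ÷ 10 → quotient 2, remainder 3
10 ÷ 3 → quotient 3, remainder 1
3 ÷ 1 → quotient 3, remainder 0

[5; 1, 2, 3, 3]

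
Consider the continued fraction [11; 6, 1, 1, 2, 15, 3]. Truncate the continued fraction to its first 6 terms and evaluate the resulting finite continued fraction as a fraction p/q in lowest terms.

5665/508

Start with 15.
2 + 1/(15/1) = 2 + 1/15 = 31/15
1 + 1/(31/15) = 1 + 15/31 = 46/31
1 + 1/(46/31) = 1 + 31/46 = 77/46
6 + 1/(77/46) = 6 + 46/77 = 508/77
11 + 1/(508/77) = 11 + 77/508 = 5665/508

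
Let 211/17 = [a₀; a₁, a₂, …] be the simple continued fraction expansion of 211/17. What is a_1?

211 = 12·17 + 7, so a_0 = 12
17 = 2·7 + 3, so a_1 = 2

2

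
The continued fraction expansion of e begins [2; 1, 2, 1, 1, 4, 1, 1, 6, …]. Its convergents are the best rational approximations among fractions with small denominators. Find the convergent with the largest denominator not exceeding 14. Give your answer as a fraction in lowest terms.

List convergents until the denominator exceeds the bound:
a_0 = 2: 2/1  (≤ bound)
a_1 = 1: 3/1  (≤ bound)
a_2 = 2: 8/3  (≤ bound)
a_3 = 1: 11/4  (≤ bound)
a_4 = 1: 19/7  (≤ bound)
a_5 = 4: 87/32  (> 14, stop)

19/7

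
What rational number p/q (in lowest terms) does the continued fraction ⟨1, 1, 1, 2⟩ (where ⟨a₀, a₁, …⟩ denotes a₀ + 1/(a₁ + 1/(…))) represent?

Build up convergents one term at a time:
a_0 = 1: 1/1
a_1 = 1: 2/1
a_2 = 1: 3/2
a_3 = 2: 8/5

8/5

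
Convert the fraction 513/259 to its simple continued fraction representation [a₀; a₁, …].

⌊513/259⌋ = 1, remainder 254
⌊259/254⌋ = 1, remainder 5
⌊254/5⌋ = 50, remainder 4
⌊5/4⌋ = 1, remainder 1
⌊4/1⌋ = 4, remainder 0

[1; 1, 50, 1, 4]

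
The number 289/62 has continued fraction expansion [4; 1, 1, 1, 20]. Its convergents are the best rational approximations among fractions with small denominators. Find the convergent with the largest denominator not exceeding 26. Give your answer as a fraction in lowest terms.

List convergents until the denominator exceeds the bound:
a_0 = 4: 4/1  (≤ bound)
a_1 = 1: 5/1  (≤ bound)
a_2 = 1: 9/2  (≤ bound)
a_3 = 1: 14/3  (≤ bound)
a_4 = 20: 289/62  (> 26, stop)

14/3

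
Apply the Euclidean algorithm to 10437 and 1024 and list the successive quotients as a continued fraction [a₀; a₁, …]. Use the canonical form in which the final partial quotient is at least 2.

[10; 5, 5, 19, 2]

10437 ÷ 1024 → quotient 10, remainder 197
1024 ÷ 197 → quotient 5, remainder 39
197 ÷ 39 → quotient 5, remainder 2
39 ÷ 2 → quotient 19, remainder 1
2 ÷ 1 → quotient 2, remainder 0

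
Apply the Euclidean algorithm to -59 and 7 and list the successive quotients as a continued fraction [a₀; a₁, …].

[-9; 1, 1, 3]

Apply division with remainder until the remainder is 0:
-59 = -9·7 + 4, so a_0 = -9
7 = 1·4 + 3, so a_1 = 1
4 = 1·3 + 1, so a_2 = 1
3 = 3·1 + 0, so a_3 = 3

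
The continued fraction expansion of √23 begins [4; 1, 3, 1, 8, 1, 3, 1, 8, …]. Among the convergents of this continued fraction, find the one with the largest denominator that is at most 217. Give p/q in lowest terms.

a_0 = 4: 4/1  (≤ bound)
a_1 = 1: 5/1  (≤ bound)
a_2 = 3: 19/4  (≤ bound)
a_3 = 1: 24/5  (≤ bound)
a_4 = 8: 211/44  (≤ bound)
a_5 = 1: 235/49  (≤ bound)
a_6 = 3: 916/191  (≤ bound)
a_7 = 1: 1151/240  (> 217, stop)

916/191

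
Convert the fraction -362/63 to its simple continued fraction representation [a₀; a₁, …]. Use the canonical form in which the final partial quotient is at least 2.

[-6; 3, 1, 15]

-362 ÷ 63 → quotient -6, remainder 16
63 ÷ 16 → quotient 3, remainder 15
16 ÷ 15 → quotient 1, remainder 1
15 ÷ 1 → quotient 15, remainder 0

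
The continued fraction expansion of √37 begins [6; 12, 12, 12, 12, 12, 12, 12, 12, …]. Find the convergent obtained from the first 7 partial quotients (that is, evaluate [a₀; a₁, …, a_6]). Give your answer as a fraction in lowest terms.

18798954/3090529

Work from the innermost term outward:
Start with 12.
12 + 1/(12/1) = 12 + 1/12 = 145/12
12 + 1/(145/12) = 12 + 12/145 = 1752/145
12 + 1/(1752/145) = 12 + 145/1752 = 21169/1752
12 + 1/(21169/1752) = 12 + 1752/21169 = 255780/21169
12 + 1/(255780/21169) = 12 + 21169/255780 = 3090529/255780
6 + 1/(3090529/255780) = 6 + 255780/3090529 = 18798954/3090529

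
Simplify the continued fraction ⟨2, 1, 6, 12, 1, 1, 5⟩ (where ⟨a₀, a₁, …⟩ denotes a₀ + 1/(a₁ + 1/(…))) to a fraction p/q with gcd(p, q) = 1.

2793/977

a_0 = 2: 2/1
a_1 = 1: 3/1
a_2 = 6: 20/7
a_3 = 12: 243/85
a_4 = 1: 263/92
a_5 = 1: 506/177
a_6 = 5: 2793/977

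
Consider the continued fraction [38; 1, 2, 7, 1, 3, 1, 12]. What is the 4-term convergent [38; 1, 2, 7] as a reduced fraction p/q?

851/22

Work from the innermost term outward:
Start with 7.
2 + 1/(7/1) = 2 + 1/7 = 15/7
1 + 1/(15/7) = 1 + 7/15 = 22/15
38 + 1/(22/15) = 38 + 15/22 = 851/22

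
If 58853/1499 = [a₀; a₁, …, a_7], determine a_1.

3

58853 = 39·1499 + 392, so a_0 = 39
1499 = 3·392 + 323, so a_1 = 3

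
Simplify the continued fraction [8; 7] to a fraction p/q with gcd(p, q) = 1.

57/7

Starting at the tail and folding back:
Start with 7.
8 + 1/(7/1) = 8 + 1/7 = 57/7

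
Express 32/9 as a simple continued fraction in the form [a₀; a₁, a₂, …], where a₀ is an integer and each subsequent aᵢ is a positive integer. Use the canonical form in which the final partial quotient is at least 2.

Run the Euclidean algorithm, recording each quotient:
32 ÷ 9 → quotient 3, remainder 5
9 ÷ 5 → quotient 1, remainder 4
5 ÷ 4 → quotient 1, remainder 1
4 ÷ 1 → quotient 4, remainder 0

[3; 1, 1, 4]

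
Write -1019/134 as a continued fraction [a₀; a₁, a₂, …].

[-8; 2, 1, 1, 8, 3]

-1019 ÷ 134 → quotient -8, remainder 53
134 ÷ 53 → quotient 2, remainder 28
53 ÷ 28 → quotient 1, remainder 25
28 ÷ 25 → quotient 1, remainder 3
25 ÷ 3 → quotient 8, remainder 1
3 ÷ 1 → quotient 3, remainder 0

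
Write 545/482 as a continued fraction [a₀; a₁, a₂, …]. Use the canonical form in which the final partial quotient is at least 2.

[1; 7, 1, 1, 1, 6, 3]

Apply division with remainder until the remainder is 0:
545 = 1·482 + 63, so a_0 = 1
482 = 7·63 + 41, so a_1 = 7
63 = 1·41 + 22, so a_2 = 1
41 = 1·22 + 19, so a_3 = 1
22 = 1·19 + 3, so a_4 = 1
19 = 6·3 + 1, so a_5 = 6
3 = 3·1 + 0, so a_6 = 3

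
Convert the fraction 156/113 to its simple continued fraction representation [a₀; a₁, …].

[1; 2, 1, 1, 1, 2, 5]

Run the Euclidean algorithm, recording each quotient:
⌊156/113⌋ = 1, remainder 43
⌊113/43⌋ = 2, remainder 27
⌊43/27⌋ = 1, remainder 16
⌊27/16⌋ = 1, remainder 11
⌊16/11⌋ = 1, remainder 5
⌊11/5⌋ = 2, remainder 1
⌊5/1⌋ = 5, remainder 0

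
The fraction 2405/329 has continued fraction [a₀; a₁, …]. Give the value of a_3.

2

2405 ÷ 329 → quotient 7, remainder 102
329 ÷ 102 → quotient 3, remainder 23
102 ÷ 23 → quotient 4, remainder 10
23 ÷ 10 → quotient 2, remainder 3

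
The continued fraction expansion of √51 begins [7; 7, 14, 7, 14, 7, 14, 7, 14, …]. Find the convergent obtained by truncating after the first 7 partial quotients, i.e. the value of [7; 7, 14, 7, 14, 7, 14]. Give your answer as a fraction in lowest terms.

Starting at the tail and folding back:
Start with 14.
7 + 1/(14/1) = 7 + 1/14 = 99/14
14 + 1/(99/14) = 14 + 14/99 = 1400/99
7 + 1/(1400/99) = 7 + 99/1400 = 9899/1400
14 + 1/(9899/1400) = 14 + 1400/9899 = 139986/9899
7 + 1/(139986/9899) = 7 + 9899/139986 = 989801/139986
7 + 1/(989801/139986) = 7 + 139986/989801 = 7068593/989801

7068593/989801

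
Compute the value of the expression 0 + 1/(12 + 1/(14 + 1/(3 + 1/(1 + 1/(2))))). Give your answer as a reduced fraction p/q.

157/1895

a_0 = 0: 0/1
a_1 = 12: 1/12
a_2 = 14: 14/169
a_3 = 3: 43/519
a_4 = 1: 57/688
a_5 = 2: 157/1895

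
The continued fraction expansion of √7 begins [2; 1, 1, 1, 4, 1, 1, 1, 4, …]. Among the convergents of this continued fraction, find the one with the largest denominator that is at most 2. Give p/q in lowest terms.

5/2

a_0 = 2: 2/1  (≤ bound)
a_1 = 1: 3/1  (≤ bound)
a_2 = 1: 5/2  (≤ bound)
a_3 = 1: 8/3  (> 2, stop)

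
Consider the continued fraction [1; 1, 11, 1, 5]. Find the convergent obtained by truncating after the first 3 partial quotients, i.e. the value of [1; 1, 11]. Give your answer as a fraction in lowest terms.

23/12

Use the convergent recurrence hₖ = aₖ·hₖ₋₁ + hₖ₋₂ (and likewise for the denominators kₖ):
a_0 = 1: 1/1
a_1 = 1: 2/1
a_2 = 11: 23/12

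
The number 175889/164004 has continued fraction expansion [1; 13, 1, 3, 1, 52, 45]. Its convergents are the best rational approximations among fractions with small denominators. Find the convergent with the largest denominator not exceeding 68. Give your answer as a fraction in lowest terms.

List convergents until the denominator exceeds the bound:
a_0 = 1: 1/1  (≤ bound)
a_1 = 13: 14/13  (≤ bound)
a_2 = 1: 15/14  (≤ bound)
a_3 = 3: 59/55  (≤ bound)
a_4 = 1: 74/69  (> 68, stop)

59/55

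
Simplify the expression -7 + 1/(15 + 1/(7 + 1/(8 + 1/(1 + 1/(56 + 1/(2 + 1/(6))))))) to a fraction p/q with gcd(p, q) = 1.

a_0 = -7: -7/1
a_1 = 15: -104/15
a_2 = 7: -735/106
a_3 = 8: -5984/863
a_4 = 1: -6719/969
a_5 = 56: -382248/55127
a_6 = 2: -771215/111223
a_7 = 6: -5009538/722465

-5009538/722465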